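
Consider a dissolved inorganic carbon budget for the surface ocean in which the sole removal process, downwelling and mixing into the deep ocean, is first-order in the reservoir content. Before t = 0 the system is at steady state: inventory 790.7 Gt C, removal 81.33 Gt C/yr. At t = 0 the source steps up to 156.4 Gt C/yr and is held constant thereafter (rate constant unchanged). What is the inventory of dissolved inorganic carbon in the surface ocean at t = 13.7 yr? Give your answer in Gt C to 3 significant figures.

1340 Gt C

τ = M₀/F₀ = 790.7/81.33 = 9.722 yr; rate constant k = 1/τ.
New steady state M_∞ = F₁/k = F₁·τ = 156.4 × 9.722 = 1520.5 Gt C.
M(t) = M_∞ + (M₀ − M_∞)·e^(−t/τ); t/τ = 13.7/9.722 = 1.409, so e^(−t/τ) = 0.2443.
M(t) = 1520.5 − 729.8 × 0.2443 = 1342.2 Gt C.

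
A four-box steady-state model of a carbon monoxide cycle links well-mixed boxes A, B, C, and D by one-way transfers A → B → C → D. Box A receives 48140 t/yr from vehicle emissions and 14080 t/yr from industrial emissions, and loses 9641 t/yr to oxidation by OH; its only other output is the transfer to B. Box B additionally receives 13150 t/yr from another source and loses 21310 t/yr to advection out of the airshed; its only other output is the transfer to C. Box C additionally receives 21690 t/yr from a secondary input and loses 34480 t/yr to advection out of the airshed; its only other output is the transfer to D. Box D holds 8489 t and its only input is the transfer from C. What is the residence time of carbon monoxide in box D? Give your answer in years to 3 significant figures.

Box A: F(A→B) = (48140 + 14080) − 9641 = 52579 t/yr.
Box B: F(B→C) = (52579 + 13150) − 21310 = 44419 t/yr.
Box C: F(C→D) = (44419 + 21690) − 34480 = 31629 t/yr.
Box D throughput = its input = 31629 t/yr; τ = 8489 / 31629 = 0.2684 yr.

0.268 yr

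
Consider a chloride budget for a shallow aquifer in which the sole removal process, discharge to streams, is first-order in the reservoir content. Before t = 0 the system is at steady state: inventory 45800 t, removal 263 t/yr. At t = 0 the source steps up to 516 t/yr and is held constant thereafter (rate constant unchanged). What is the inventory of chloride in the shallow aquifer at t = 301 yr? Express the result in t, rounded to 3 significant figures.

τ = M₀/F₀ = 45800/263 = 174.1 yr; rate constant k = 1/τ.
New steady state M_∞ = F₁/k = F₁·τ = 516 × 174.1 = 89859 t.
M(t) = M_∞ + (M₀ − M_∞)·e^(−t/τ); t/τ = 301/174.1 = 1.728, so e^(−t/τ) = 0.1776.
M(t) = 89859 − 44060 × 0.1776 = 82036 t.

82000 t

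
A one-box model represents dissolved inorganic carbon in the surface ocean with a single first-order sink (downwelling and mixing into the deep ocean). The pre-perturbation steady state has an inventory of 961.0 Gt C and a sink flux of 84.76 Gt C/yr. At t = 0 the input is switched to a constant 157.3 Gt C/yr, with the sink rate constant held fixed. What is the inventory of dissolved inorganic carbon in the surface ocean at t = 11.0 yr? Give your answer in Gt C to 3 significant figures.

1470 Gt C

Residence time τ = M₀/F₀ = 11.34 yr. The eventual steady state is M_∞ = M₀·(F₁/F₀) = 961.0 × 157.3/84.76 = 1783.5 Gt C.
The anomaly ΔM(t) = M(t) − M_∞ decays as ΔM₀·e^(−t/τ) with ΔM₀ = 961.0 − 1783.5 = −822.5 Gt C.
At t = 11.0 yr, e^(−t/τ) = e^(−0.9702) = 0.3790, so ΔM = −311.7 Gt C and M = 1783.5 − 311.7 = 1471.7 Gt C.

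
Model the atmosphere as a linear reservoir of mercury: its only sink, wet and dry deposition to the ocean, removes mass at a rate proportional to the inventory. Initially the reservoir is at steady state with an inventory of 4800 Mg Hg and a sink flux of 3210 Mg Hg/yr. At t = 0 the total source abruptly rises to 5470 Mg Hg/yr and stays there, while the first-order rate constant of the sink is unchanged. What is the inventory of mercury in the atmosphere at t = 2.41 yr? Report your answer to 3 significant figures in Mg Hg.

7510 Mg Hg

Residence time τ = M₀/F₀ = 1.495 yr. The eventual steady state is M_∞ = M₀·(F₁/F₀) = 4800 × 5470/3210 = 8179.4 Mg Hg.
The anomaly ΔM(t) = M(t) − M_∞ decays as ΔM₀·e^(−t/τ) with ΔM₀ = 4800 − 8179.4 = −3379 Mg Hg.
At t = 2.41 yr, e^(−t/τ) = e^(−1.612) = 0.1996, so ΔM = −674.4 Mg Hg and M = 8179.4 − 674.4 = 7505.1 Mg Hg.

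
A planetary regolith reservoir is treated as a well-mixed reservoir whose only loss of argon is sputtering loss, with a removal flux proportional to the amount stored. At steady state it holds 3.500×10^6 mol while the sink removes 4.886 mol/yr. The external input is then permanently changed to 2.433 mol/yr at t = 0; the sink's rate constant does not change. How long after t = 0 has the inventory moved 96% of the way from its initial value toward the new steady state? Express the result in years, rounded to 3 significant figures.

2.31×10^6 yr

τ = M₀/F₀ = 3.500×10^6/4.886 = 716300 yr.
The remaining gap fraction is e^(−t/τ); 96% covered ⇒ e^(−t/τ) = 0.0400.
t = −τ ln(0.0400) = 716300 × 3.219 = 2.306×10^6 yr.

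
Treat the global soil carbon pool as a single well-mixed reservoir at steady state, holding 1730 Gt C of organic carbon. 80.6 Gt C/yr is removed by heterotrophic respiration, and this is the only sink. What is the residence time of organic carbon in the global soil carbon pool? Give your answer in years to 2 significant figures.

21 yr

τ = M / F = 1730 / 80.6 = 21.46 yr.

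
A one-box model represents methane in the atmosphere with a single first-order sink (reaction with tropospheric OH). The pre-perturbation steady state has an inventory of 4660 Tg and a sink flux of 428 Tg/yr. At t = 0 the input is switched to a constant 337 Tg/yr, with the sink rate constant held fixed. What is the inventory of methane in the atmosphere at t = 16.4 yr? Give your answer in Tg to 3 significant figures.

τ = M₀/F₀ = 4660/428 = 10.89 yr; rate constant k = 1/τ.
New steady state M_∞ = F₁/k = F₁·τ = 337 × 10.89 = 3669.2 Tg.
M(t) = M_∞ + (M₀ − M_∞)·e^(−t/τ); t/τ = 16.4/10.89 = 1.506, so e^(−t/τ) = 0.2217.
M(t) = 3669.2 + 990.8 × 0.2217 = 3888.9 Tg.

3890 Tg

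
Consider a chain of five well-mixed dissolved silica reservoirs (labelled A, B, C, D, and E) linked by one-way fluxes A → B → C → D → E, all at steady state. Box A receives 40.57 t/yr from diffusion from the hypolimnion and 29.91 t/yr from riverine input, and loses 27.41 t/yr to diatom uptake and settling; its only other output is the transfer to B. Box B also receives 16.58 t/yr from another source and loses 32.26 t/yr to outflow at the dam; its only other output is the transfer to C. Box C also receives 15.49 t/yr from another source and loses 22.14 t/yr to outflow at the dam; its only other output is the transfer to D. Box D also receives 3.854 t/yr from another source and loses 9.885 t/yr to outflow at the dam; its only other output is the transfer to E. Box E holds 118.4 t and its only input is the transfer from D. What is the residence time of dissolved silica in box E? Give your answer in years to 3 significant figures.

Box A: F(A→B) = (40.57 + 29.91) − 27.41 = 43.070 t/yr.
Box B: F(B→C) = (43.070 + 16.58) − 32.26 = 27.390 t/yr.
Box C: F(C→D) = (27.390 + 15.49) − 22.14 = 20.740 t/yr.
Box D: F(D→E) = (20.740 + 3.854) − 9.885 = 14.709 t/yr.
Box E throughput = its input = 14.709 t/yr; τ = 118.4 / 14.709 = 8.049 yr.

8.05 yr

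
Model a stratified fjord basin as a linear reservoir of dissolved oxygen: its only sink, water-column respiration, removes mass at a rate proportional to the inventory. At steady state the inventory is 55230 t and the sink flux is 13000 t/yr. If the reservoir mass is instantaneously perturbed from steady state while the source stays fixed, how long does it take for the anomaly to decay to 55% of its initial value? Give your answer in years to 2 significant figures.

2.5 yr

For a linear reservoir the anomaly decays as exp(−t/τ) with τ = M/F = 55230/13000 = 4.248 yr.
exp(−t/τ) = 0.55 ⇒ t = −τ ln(0.55) = 4.248 × 0.5978 = 2.540 yr.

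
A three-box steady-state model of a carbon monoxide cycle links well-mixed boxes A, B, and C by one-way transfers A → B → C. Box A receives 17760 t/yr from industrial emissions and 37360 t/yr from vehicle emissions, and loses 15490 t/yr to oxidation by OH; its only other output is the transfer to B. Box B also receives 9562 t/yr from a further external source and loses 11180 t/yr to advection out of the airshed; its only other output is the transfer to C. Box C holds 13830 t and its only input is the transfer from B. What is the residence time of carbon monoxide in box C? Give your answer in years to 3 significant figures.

Box A: F(A→B) = (17760 + 37360) − 15490 = 39630 t/yr.
Box B: F(B→C) = (39630 + 9562) − 11180 = 38012 t/yr.
Box C throughput = its input = 38012 t/yr; τ = 13830 / 38012 = 0.3638 yr.

0.364 yr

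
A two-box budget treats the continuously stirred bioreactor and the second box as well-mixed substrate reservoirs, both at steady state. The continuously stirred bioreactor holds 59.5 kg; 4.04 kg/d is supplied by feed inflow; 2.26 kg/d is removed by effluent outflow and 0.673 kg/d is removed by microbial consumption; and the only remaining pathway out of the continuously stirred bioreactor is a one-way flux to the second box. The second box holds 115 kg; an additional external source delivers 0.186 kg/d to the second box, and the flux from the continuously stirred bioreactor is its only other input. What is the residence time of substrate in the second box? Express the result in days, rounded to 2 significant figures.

Balance the continuously stirred bioreactor: ΣF_in = 4.0400 kg/d.
Flux to the second box = ΣF_in − (2.26 + 0.673) = 1.1070 kg/d.
Total input to the second box = 1.1070 + 0.186 = 1.2930 kg/d; at steady state this equals its total output.
τ = M / F = 115 / 1.2930 = 88.94 d.

89 d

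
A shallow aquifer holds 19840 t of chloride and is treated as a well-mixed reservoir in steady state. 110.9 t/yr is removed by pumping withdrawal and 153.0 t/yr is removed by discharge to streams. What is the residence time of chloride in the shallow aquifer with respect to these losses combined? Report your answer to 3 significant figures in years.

Total removal = 110.9 + 153.0 = 263.90 t/yr.
τ = M / ΣF_out = 19840 / 263.90 = 75.18 yr.

75.2 yr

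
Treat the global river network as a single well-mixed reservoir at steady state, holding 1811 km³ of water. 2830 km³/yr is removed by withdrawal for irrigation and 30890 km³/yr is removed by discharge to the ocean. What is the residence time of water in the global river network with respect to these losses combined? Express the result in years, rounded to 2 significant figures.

Total removal = 2830 + 30890 = 33720 km³/yr.
τ = M / ΣF_out = 1811 / 33720 = 0.05371 yr.

0.054 yr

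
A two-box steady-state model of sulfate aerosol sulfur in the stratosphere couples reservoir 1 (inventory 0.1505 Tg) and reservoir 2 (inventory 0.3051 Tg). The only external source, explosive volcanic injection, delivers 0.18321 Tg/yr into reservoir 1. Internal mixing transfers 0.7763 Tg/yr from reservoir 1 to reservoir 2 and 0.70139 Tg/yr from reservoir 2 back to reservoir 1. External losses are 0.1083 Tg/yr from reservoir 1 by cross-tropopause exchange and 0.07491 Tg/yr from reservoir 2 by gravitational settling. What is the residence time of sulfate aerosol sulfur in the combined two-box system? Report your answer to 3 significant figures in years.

Residence time in the combined system uses the total inventory and the total *external* removal — internal exchanges between the two boxes cancel.
M_total = 0.1505 + 0.3051 = 0.45560 Tg.
ΣF_external_out = 0.1083 + 0.07491 = 0.18321 Tg/yr.
τ = M_total / ΣF_ext = 0.45560 / 0.18321 = 2.487 yr.

2.49 yr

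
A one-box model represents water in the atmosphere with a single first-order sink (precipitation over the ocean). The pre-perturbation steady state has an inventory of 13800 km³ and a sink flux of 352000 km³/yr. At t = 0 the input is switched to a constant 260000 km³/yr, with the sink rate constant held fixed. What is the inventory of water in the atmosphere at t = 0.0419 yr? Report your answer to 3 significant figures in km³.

11400 km³

τ = M₀/F₀ = 13800/352000 = 0.03920 yr; rate constant k = 1/τ.
New steady state M_∞ = F₁/k = F₁·τ = 260000 × 0.03920 = 10193 km³.
M(t) = M_∞ + (M₀ − M_∞)·e^(−t/τ); t/τ = 0.0419/0.03920 = 1.069, so e^(−t/τ) = 0.3434.
M(t) = 10193 + 3607 × 0.3434 = 11432 km³.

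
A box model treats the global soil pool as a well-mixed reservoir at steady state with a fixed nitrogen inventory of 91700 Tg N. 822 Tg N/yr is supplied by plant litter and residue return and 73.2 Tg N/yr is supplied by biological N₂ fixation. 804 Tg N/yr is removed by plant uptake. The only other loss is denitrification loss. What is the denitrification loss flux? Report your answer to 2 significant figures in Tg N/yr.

91 Tg N/yr

At steady state ΣF_in = ΣF_out.
ΣF_in = 822 + 73.2 = 895.20 Tg N/yr.
Denitrification loss flux = ΣF_in − (804) = 895.20 − 804.0 = 91.20 Tg N/yr.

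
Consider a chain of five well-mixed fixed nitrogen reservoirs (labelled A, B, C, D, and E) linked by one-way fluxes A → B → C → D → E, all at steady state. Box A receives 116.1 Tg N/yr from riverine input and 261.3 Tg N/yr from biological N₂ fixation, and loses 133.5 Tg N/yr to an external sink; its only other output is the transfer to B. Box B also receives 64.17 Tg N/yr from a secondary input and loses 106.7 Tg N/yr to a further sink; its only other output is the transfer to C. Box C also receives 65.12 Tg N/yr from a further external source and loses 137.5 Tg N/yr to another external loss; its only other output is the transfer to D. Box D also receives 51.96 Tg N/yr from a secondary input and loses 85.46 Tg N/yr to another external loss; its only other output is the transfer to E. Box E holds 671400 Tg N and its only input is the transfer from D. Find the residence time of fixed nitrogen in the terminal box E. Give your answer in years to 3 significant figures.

7030 yr

Box A: F(A→B) = (116.1 + 261.3) − 133.5 = 243.90 Tg N/yr.
Box B: F(B→C) = (243.90 + 64.17) − 106.7 = 201.37 Tg N/yr.
Box C: F(C→D) = (201.37 + 65.12) − 137.5 = 128.99 Tg N/yr.
Box D: F(D→E) = (128.99 + 51.96) − 85.46 = 95.490 Tg N/yr.
Box E throughput = its input = 95.490 Tg N/yr; τ = 671400 / 95.490 = 7031 yr.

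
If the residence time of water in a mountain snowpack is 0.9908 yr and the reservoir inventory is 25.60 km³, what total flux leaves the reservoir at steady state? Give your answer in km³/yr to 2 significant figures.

26 km³/yr

F = M / τ = 25.60 / 0.9908 = 25.84 km³/yr.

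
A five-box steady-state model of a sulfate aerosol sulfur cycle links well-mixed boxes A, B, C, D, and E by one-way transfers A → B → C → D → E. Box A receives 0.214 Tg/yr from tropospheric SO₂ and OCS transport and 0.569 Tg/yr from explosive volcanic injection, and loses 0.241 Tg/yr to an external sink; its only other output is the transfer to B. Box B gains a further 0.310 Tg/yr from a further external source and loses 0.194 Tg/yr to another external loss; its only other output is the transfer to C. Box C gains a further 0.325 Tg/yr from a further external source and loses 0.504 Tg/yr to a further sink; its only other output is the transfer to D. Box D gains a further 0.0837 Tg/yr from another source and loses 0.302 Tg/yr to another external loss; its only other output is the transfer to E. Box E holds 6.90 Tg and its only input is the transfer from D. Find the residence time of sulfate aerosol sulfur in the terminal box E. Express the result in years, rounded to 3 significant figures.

26.5 yr

Box A: F(A→B) = (0.214 + 0.569) − 0.241 = 0.54200 Tg/yr.
Box B: F(B→C) = (0.54200 + 0.310) − 0.194 = 0.65800 Tg/yr.
Box C: F(C→D) = (0.65800 + 0.325) − 0.504 = 0.47900 Tg/yr.
Box D: F(D→E) = (0.47900 + 0.0837) − 0.302 = 0.26070 Tg/yr.
Box E throughput = its input = 0.26070 Tg/yr; τ = 6.90 / 0.26070 = 26.47 yr.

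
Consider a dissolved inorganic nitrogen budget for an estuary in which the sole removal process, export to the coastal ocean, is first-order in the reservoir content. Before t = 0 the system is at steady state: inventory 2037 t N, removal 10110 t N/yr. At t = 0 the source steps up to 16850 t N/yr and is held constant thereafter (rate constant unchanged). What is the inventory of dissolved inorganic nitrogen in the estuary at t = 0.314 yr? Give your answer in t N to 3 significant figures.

3110 t N

The sink rate constant is k = F₀/M₀ = 10110/2037 = 4.963 yr⁻¹.
Solving dM/dt = F₁ − kM with M(0) = M₀ gives M(t) = F₁/k + (M₀ − F₁/k)·e^(−kt).
F₁/k = 16850/4.963 = 3395.0 t N; kt = 4.963 × 0.314 = 1.558, e^(−kt) = 0.2105.
M(0.314) = 3395.0 + (2037 − 3395.0) × 0.2105 = 3395.0 − 285.8 = 3109.2 t N.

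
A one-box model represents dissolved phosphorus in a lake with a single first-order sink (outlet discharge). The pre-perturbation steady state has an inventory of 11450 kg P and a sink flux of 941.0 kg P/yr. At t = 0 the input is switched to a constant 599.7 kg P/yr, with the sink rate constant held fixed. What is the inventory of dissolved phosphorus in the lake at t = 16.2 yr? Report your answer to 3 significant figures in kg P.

8390 kg P

The sink rate constant is k = F₀/M₀ = 941.0/11450 = 0.08218 yr⁻¹.
Solving dM/dt = F₁ − kM with M(0) = M₀ gives M(t) = F₁/k + (M₀ − F₁/k)·e^(−kt).
F₁/k = 599.7/0.08218 = 7297.1 kg P; kt = 0.08218 × 16.2 = 1.331, e^(−kt) = 0.2641.
M(16.2) = 7297.1 + (11450 − 7297.1) × 0.2641 = 7297.1 + 1097 = 8393.9 kg P.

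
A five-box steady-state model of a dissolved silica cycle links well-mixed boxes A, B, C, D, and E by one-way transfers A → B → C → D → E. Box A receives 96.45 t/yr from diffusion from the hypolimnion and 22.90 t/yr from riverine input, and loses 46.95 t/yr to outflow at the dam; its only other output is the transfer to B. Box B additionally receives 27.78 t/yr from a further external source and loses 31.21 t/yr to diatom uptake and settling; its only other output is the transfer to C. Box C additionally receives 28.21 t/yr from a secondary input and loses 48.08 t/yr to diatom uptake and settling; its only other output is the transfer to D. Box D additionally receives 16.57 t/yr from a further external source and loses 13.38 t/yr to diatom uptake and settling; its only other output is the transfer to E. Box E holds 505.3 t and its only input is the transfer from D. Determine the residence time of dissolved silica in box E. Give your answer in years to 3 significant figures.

9.66 yr

Box A: F(A→B) = (96.45 + 22.90) − 46.95 = 72.400 t/yr.
Box B: F(B→C) = (72.400 + 27.78) − 31.21 = 68.970 t/yr.
Box C: F(C→D) = (68.970 + 28.21) − 48.08 = 49.100 t/yr.
Box D: F(D→E) = (49.100 + 16.57) − 13.38 = 52.290 t/yr.
Box E throughput = its input = 52.290 t/yr; τ = 505.3 / 52.290 = 9.663 yr.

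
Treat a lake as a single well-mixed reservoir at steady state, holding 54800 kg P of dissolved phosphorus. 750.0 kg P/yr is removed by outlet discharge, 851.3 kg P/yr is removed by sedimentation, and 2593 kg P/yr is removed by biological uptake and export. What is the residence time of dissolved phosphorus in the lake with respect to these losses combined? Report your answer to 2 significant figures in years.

13 yr

Total removal = 750.0 + 851.3 + 2593 = 4194.3 kg P/yr.
τ = M / ΣF_out = 54800 / 4194.3 = 13.07 yr.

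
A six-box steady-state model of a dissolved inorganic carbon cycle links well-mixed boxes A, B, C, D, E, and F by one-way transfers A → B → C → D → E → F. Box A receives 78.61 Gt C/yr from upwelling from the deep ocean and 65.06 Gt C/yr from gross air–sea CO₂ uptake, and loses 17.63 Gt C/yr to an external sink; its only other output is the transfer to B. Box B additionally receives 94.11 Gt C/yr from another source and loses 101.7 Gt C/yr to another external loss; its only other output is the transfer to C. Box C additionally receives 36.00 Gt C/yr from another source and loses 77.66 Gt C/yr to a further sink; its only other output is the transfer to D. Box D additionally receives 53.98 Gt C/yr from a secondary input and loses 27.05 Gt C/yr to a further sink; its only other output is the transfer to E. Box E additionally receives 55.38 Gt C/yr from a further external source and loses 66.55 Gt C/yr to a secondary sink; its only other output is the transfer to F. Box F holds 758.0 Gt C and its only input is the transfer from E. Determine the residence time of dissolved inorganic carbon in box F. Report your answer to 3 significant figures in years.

Box A: F(A→B) = (78.61 + 65.06) − 17.63 = 126.04 Gt C/yr.
Box B: F(B→C) = (126.04 + 94.11) − 101.7 = 118.45 Gt C/yr.
Box C: F(C→D) = (118.45 + 36.00) − 77.66 = 76.790 Gt C/yr.
Box D: F(D→E) = (76.790 + 53.98) − 27.05 = 103.72 Gt C/yr.
Box E: F(E→F) = (103.72 + 55.38) − 66.55 = 92.550 Gt C/yr.
Box F throughput = its input = 92.550 Gt C/yr; τ = 758.0 / 92.550 = 8.190 yr.

8.19 yr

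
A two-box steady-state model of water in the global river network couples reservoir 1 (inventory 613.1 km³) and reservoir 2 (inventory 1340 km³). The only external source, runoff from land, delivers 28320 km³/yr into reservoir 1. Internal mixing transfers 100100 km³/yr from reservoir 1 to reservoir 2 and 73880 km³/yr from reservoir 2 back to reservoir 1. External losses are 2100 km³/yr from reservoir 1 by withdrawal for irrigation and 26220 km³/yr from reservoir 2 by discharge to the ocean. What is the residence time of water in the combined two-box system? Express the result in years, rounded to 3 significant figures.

Residence time in the combined system uses the total inventory and the total *external* removal — internal exchanges between the two boxes cancel.
M_total = 613.1 + 1340 = 1953.1 km³.
ΣF_external_out = 2100 + 26220 = 28320 km³/yr.
τ = M_total / ΣF_ext = 1953.1 / 28320 = 0.06897 yr.

0.0690 yr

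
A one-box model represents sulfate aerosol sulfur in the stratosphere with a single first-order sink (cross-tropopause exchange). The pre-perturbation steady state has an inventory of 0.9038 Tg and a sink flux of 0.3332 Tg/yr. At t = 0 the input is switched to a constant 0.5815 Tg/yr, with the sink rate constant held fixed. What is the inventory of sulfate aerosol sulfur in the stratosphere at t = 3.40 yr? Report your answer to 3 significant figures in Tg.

The sink rate constant is k = F₀/M₀ = 0.3332/0.9038 = 0.3687 yr⁻¹.
Solving dM/dt = F₁ − kM with M(0) = M₀ gives M(t) = F₁/k + (M₀ − F₁/k)·e^(−kt).
F₁/k = 0.5815/0.3687 = 1.5773 Tg; kt = 0.3687 × 3.40 = 1.253, e^(−kt) = 0.2855.
M(3.40) = 1.5773 + (0.9038 − 1.5773) × 0.2855 = 1.5773 − 0.1923 = 1.3850 Tg.

1.39 Tg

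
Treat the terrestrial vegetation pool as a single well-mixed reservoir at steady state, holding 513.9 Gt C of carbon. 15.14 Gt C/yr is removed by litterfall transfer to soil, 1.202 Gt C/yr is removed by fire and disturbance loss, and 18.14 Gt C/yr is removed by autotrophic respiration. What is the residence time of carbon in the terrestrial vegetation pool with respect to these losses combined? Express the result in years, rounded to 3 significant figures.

Total removal = 15.14 + 1.202 + 18.14 = 34.482 Gt C/yr.
τ = M / ΣF_out = 513.9 / 34.482 = 14.90 yr.

14.9 yr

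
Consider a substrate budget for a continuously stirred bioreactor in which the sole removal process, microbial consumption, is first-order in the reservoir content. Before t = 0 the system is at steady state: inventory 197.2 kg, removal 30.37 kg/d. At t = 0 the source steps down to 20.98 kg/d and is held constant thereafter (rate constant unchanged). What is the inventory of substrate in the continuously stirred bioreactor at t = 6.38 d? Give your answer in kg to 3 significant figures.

The sink rate constant is k = F₀/M₀ = 30.37/197.2 = 0.1540 d⁻¹.
Solving dM/dt = F₁ − kM with M(0) = M₀ gives M(t) = F₁/k + (M₀ − F₁/k)·e^(−kt).
F₁/k = 20.98/0.1540 = 136.23 kg; kt = 0.1540 × 6.38 = 0.9826, e^(−kt) = 0.3744.
M(6.38) = 136.23 + (197.2 − 136.23) × 0.3744 = 136.23 + 22.82 = 159.05 kg.

159 kg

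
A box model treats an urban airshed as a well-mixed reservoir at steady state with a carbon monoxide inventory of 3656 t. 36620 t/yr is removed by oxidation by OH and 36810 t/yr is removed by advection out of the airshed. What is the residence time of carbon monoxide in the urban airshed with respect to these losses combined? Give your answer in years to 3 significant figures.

Total removal = 36620 + 36810 = 73430 t/yr.
τ = M / ΣF_out = 3656 / 73430 = 0.04979 yr.

0.0498 yr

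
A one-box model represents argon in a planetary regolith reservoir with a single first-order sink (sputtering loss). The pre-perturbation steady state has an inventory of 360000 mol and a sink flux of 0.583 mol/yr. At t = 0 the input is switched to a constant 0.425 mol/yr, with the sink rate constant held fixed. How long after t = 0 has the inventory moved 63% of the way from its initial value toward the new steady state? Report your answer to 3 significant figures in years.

614000 yr

τ = M₀/F₀ = 360000/0.583 = 617500 yr.
The remaining gap fraction is e^(−t/τ); 63% covered ⇒ e^(−t/τ) = 0.370.
t = −τ ln(0.370) = 617500 × 0.9943 = 613900 yr.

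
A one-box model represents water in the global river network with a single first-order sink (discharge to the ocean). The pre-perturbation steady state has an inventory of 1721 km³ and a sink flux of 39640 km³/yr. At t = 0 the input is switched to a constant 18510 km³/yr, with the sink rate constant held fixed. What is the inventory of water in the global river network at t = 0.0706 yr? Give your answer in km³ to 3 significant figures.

Residence time τ = M₀/F₀ = 0.04342 yr. The eventual steady state is M_∞ = M₀·(F₁/F₀) = 1721 × 18510/39640 = 803.63 km³.
The anomaly ΔM(t) = M(t) − M_∞ decays as ΔM₀·e^(−t/τ) with ΔM₀ = 1721 − 803.63 = 917.4 km³.
At t = 0.0706 yr, e^(−t/τ) = e^(−1.626) = 0.1967, so ΔM = 180.4 km³ and M = 803.63 + 180.4 = 984.06 km³.

984 km³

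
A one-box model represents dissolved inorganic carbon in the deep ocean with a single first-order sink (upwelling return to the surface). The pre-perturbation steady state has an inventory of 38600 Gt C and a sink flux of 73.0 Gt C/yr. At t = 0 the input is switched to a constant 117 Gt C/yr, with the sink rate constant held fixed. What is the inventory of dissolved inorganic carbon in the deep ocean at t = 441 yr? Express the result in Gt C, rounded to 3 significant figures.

51800 Gt C

τ = M₀/F₀ = 38600/73.0 = 528.8 yr; rate constant k = 1/τ.
New steady state M_∞ = F₁/k = F₁·τ = 117 × 528.8 = 61866 Gt C.
M(t) = M_∞ + (M₀ − M_∞)·e^(−t/τ); t/τ = 441/528.8 = 0.8340, so e^(−t/τ) = 0.4343.
M(t) = 61866 − 23270 × 0.4343 = 51761 Gt C.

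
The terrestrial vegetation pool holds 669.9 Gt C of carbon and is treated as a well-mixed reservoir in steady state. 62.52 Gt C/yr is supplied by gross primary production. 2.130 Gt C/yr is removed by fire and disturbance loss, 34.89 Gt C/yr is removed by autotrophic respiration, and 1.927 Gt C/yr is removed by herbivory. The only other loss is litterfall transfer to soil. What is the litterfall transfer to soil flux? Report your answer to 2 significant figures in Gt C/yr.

At steady state ΣF_in = ΣF_out.
ΣF_in = 62.520 Gt C/yr.
Litterfall transfer to soil flux = ΣF_in − (2.130 + 34.89 + 1.927) = 62.520 − 38.95 = 23.57 Gt C/yr.

24 Gt C/yr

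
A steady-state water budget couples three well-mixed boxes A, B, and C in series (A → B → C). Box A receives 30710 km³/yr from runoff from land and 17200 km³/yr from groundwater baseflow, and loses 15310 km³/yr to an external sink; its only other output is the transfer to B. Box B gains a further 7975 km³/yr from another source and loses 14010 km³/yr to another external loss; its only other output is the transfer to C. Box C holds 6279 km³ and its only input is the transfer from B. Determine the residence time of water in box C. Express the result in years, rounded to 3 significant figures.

Box A: F(A→B) = (30710 + 17200) − 15310 = 32600 km³/yr.
Box B: F(B→C) = (32600 + 7975) − 14010 = 26565 km³/yr.
Box C throughput = its input = 26565 km³/yr; τ = 6279 / 26565 = 0.2364 yr.

0.236 yr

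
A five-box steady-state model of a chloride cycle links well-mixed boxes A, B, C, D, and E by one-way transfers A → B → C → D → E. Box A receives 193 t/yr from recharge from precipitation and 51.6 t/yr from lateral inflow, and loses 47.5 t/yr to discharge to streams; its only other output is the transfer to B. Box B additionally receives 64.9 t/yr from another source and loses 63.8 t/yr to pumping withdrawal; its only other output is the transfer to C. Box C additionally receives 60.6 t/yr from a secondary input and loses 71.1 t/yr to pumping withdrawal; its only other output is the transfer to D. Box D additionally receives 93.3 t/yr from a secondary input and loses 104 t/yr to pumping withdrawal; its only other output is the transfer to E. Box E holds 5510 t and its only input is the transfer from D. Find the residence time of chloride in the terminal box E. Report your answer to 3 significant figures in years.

31.1 yr

Box A: F(A→B) = (193 + 51.6) − 47.5 = 197.10 t/yr.
Box B: F(B→C) = (197.10 + 64.9) − 63.8 = 198.20 t/yr.
Box C: F(C→D) = (198.20 + 60.6) − 71.1 = 187.70 t/yr.
Box D: F(D→E) = (187.70 + 93.3) − 104 = 177.00 t/yr.
Box E throughput = its input = 177.00 t/yr; τ = 5510 / 177.00 = 31.13 yr.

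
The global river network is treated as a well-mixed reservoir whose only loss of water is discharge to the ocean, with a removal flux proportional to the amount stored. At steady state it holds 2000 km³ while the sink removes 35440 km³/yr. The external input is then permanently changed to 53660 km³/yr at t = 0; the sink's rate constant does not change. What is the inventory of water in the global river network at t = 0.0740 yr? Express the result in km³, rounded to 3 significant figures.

2750 km³

Residence time τ = M₀/F₀ = 0.05643 yr. The eventual steady state is M_∞ = M₀·(F₁/F₀) = 2000 × 53660/35440 = 3028.2 km³.
The anomaly ΔM(t) = M(t) − M_∞ decays as ΔM₀·e^(−t/τ) with ΔM₀ = 2000 − 3028.2 = −1028 km³.
At t = 0.0740 yr, e^(−t/τ) = e^(−1.311) = 0.2695, so ΔM = −277.1 km³ and M = 3028.2 − 277.1 = 2751.1 km³.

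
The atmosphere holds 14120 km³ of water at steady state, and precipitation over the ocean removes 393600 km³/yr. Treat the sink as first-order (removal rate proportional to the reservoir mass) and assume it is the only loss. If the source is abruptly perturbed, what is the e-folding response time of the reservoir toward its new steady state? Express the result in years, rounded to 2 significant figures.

0.036 yr

For a linear reservoir the response time equals the residence time τ = M/F.
τ = 14120 / 393600 = 0.03587 yr.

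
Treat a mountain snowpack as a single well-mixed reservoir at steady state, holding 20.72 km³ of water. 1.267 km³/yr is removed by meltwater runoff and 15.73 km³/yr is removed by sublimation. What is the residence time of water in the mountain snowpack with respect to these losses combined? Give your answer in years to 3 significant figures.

Total removal = 1.267 + 15.73 = 16.997 km³/yr.
τ = M / ΣF_out = 20.72 / 16.997 = 1.219 yr.

1.22 yr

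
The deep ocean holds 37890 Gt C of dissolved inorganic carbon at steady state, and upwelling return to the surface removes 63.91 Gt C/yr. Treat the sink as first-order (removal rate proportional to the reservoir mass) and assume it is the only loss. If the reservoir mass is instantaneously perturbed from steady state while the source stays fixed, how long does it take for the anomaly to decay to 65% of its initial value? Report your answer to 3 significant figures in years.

For a linear reservoir the anomaly decays as exp(−t/τ) with τ = M/F = 37890/63.91 = 592.9 yr.
exp(−t/τ) = 0.65 ⇒ t = −τ ln(0.65) = 592.9 × 0.4308 = 255.4 yr.

255 yr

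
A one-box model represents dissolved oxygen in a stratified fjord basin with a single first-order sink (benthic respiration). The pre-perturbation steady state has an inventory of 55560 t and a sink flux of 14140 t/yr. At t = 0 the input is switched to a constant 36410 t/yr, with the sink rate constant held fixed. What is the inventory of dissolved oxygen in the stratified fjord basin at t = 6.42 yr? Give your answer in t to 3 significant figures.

126000 t

Residence time τ = M₀/F₀ = 3.929 yr. The eventual steady state is M_∞ = M₀·(F₁/F₀) = 55560 × 36410/14140 = 143070 t.
The anomaly ΔM(t) = M(t) − M_∞ decays as ΔM₀·e^(−t/τ) with ΔM₀ = 55560 − 143070 = −87510 t.
At t = 6.42 yr, e^(−t/τ) = e^(−1.634) = 0.1952, so ΔM = −17080 t and M = 143070 − 17080 = 125990 t.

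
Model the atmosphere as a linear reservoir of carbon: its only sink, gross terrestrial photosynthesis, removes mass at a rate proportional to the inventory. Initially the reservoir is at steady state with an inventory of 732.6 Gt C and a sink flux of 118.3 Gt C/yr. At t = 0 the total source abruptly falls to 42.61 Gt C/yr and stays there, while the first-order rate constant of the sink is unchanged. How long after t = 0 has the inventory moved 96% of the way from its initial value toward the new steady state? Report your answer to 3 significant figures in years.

19.9 yr

τ = M₀/F₀ = 732.6/118.3 = 6.193 yr.
The remaining gap fraction is e^(−t/τ); 96% covered ⇒ e^(−t/τ) = 0.0400.
t = −τ ln(0.0400) = 6.193 × 3.219 = 19.93 yr.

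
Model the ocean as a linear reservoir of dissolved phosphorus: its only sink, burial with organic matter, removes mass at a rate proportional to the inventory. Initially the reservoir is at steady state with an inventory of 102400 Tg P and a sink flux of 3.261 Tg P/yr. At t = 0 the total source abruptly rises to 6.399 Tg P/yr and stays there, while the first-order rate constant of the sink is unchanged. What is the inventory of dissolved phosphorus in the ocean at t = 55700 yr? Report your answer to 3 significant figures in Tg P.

184000 Tg P

τ = M₀/F₀ = 102400/3.261 = 31400 yr; rate constant k = 1/τ.
New steady state M_∞ = F₁/k = F₁·τ = 6.399 × 31400 = 200940 Tg P.
M(t) = M_∞ + (M₀ − M_∞)·e^(−t/τ); t/τ = 55700/31400 = 1.774, so e^(−t/τ) = 0.1697.
M(t) = 200940 − 98540 × 0.1697 = 184220 Tg P.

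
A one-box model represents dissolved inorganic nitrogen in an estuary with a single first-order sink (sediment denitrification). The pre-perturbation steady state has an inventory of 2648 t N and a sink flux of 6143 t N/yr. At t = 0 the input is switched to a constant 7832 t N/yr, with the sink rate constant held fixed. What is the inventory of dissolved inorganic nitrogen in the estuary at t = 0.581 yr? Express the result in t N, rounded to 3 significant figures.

3190 t N

The sink rate constant is k = F₀/M₀ = 6143/2648 = 2.320 yr⁻¹.
Solving dM/dt = F₁ − kM with M(0) = M₀ gives M(t) = F₁/k + (M₀ − F₁/k)·e^(−kt).
F₁/k = 7832/2.320 = 3376.1 t N; kt = 2.320 × 0.581 = 1.348, e^(−kt) = 0.2598.
M(0.581) = 3376.1 + (2648 − 3376.1) × 0.2598 = 3376.1 − 189.2 = 3186.9 t N.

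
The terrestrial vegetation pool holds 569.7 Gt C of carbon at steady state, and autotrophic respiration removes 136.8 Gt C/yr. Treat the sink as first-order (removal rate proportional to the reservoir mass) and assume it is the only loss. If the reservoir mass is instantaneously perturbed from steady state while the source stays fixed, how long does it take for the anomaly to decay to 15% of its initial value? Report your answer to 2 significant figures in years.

For a linear reservoir the anomaly decays as exp(−t/τ) with τ = M/F = 569.7/136.8 = 4.164 yr.
exp(−t/τ) = 0.15 ⇒ t = −τ ln(0.15) = 4.164 × 1.897 = 7.901 yr.

7.9 yr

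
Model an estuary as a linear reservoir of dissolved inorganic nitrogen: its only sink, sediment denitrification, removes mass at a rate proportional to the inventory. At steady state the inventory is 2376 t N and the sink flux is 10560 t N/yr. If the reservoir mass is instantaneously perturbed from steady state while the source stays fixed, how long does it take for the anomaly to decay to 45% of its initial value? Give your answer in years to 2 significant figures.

0.18 yr

For a linear reservoir the anomaly decays as exp(−t/τ) with τ = M/F = 2376/10560 = 0.2250 yr.
exp(−t/τ) = 0.45 ⇒ t = −τ ln(0.45) = 0.2250 × 0.7985 = 0.1797 yr.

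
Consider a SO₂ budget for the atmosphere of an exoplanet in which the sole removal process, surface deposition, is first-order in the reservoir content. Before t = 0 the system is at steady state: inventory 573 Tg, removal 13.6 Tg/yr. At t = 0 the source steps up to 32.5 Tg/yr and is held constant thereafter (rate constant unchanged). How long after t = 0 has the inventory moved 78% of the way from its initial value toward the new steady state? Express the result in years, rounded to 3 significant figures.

τ = M₀/F₀ = 573/13.6 = 42.13 yr.
The remaining gap fraction is e^(−t/τ); 78% covered ⇒ e^(−t/τ) = 0.220.
t = −τ ln(0.220) = 42.13 × 1.514 = 63.79 yr.

63.8 yr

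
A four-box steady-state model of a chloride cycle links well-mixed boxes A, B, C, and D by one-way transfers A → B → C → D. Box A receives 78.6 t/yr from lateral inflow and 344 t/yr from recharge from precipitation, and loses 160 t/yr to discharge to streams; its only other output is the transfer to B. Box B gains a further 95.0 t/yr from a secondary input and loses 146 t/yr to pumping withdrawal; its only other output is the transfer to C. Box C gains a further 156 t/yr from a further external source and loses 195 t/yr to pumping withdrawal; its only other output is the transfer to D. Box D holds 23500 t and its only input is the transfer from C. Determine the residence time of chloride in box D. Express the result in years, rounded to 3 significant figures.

136 yr

Box A: F(A→B) = (78.6 + 344) − 160 = 262.60 t/yr.
Box B: F(B→C) = (262.60 + 95.0) − 146 = 211.60 t/yr.
Box C: F(C→D) = (211.60 + 156) − 195 = 172.60 t/yr.
Box D throughput = its input = 172.60 t/yr; τ = 23500 / 172.60 = 136.2 yr.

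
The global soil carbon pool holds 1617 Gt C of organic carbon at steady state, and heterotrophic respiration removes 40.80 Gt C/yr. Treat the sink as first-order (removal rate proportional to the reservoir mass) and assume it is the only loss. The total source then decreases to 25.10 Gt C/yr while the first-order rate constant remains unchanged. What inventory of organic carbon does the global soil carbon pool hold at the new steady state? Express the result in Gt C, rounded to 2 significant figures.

Rate constant k = F/M = 40.80 / 1617 = 0.02523 yr⁻¹.
At the new steady state, source = k·M_new ⇒ M_new = 25.10 / 0.02523 = 994.8 Gt C.
(Equivalently M_new = M × F_new/F_old = 1617 × 25.10/40.80.)

990 Gt C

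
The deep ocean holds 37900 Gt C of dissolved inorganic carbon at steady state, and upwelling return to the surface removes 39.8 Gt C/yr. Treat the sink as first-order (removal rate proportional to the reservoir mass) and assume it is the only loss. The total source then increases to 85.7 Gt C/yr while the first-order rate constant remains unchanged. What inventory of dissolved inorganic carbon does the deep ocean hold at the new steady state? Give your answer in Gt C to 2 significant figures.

Rate constant k = F/M = 39.8 / 37900 = 0.001050 yr⁻¹.
At the new steady state, source = k·M_new ⇒ M_new = 85.7 / 0.001050 = 81610 Gt C.
(Equivalently M_new = M × F_new/F_old = 37900 × 85.7/39.8.)

82000 Gt C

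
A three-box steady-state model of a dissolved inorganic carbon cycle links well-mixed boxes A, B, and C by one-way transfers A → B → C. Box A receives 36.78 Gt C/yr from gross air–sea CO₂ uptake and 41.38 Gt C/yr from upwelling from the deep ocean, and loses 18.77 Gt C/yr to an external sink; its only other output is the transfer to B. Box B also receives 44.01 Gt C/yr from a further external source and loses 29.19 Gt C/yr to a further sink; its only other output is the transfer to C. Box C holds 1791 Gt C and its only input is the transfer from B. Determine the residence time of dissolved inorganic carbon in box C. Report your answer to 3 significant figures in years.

24.1 yr

Box A: F(A→B) = (36.78 + 41.38) − 18.77 = 59.390 Gt C/yr.
Box B: F(B→C) = (59.390 + 44.01) − 29.19 = 74.210 Gt C/yr.
Box C throughput = its input = 74.210 Gt C/yr; τ = 1791 / 74.210 = 24.13 yr.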